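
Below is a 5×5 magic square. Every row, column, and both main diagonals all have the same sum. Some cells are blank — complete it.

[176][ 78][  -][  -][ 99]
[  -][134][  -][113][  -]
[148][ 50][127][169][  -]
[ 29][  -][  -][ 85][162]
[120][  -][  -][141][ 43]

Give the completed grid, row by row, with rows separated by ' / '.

Main diagonal is already complete: 176 + 134 + 127 + 85 + 43 = 565, so that is the magic constant.
Using row 3: 148 + 50 + 127 + 169 + ? → (3,5) = 565 − 494 = 71.
Column 1: 176 + 148 + 29 + 120 + ? = 565, so (2,1) = 92.
Using column 4: 113 + 169 + 85 + 141 + ? → (1,4) = 565 − 508 = 57.
The remaining cell in column 5 is (2,5) = 565 − 375 = 190.
Using anti-diagonal: 99 + 113 + 127 + 120 + ? → (4,2) = 565 − 459 = 106.
From row 1, 565 − (176 + 78 + 57 + 99) gives (1,3) = 155.
The remaining cell in row 2 is (2,3) = 565 − 529 = 36.
Row 4 must total 565; the given cells sum to 382, so (4,3) = 183.
Using column 2: 78 + 134 + 50 + 106 + ? → (5,2) = 565 − 368 = 197.
Column 3 must total 565; the given cells sum to 501, so (5,3) = 64.

176 78 155 57 99 / 92 134 36 113 190 / 148 50 127 169 71 / 29 106 183 85 162 / 120 197 64 141 43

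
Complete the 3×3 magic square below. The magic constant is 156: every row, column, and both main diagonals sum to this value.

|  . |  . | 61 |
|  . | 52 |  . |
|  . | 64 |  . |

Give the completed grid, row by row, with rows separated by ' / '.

The remaining cell in column 2 is (1,2) = 156 − 116 = 40.
From anti-diagonal, 156 − (61 + 52) gives (3,1) = 43.
Row 1: 40 + 61 + ? = 156, so (1,1) = 55.
From row 3, 156 − (43 + 64) gives (3,3) = 49.
Column 1: 55 + 43 + ? = 156, so (2,1) = 58.
Column 3 needs 156; the known cells sum to 110, so (2,3) = 46.

55 40 61 / 58 52 46 / 43 64 49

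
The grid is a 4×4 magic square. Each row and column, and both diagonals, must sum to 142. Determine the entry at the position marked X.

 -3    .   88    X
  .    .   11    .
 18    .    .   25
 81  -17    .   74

Row 4: 81 + (-17) + 74 + ? = 142, so (4,3) = 4.
Column 1 needs 142; the known cells sum to 96, so (2,1) = 46.
Column 3 must total 142; the given cells sum to 103, so (3,3) = 39.
The remaining cell in main diagonal is (2,2) = 142 − 110 = 32.
The remaining cell in row 2 is (2,4) = 142 − 89 = 53.
The remaining cell in row 3 is (3,2) = 142 − 82 = 60.
The remaining cell in column 2 is (1,2) = 142 − 75 = 67.
Column 4 needs 142; the known cells sum to 152, so (1,4) = -10.

-10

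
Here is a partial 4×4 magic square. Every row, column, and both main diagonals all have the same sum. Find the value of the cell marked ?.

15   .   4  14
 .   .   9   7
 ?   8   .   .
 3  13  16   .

10

Anti-diagonal is complete and sums to 34; that is the magic constant.
Row 1 must total 34; the given cells sum to 33, so (1,2) = 1.
Row 4 must total 34; the given cells sum to 32, so (4,4) = 2.
Using column 2: 1 + 8 + 13 + ? → (2,2) = 34 − 22 = 12.
Column 3: 4 + 9 + 16 + ? = 34, so (3,3) = 5.
From column 4, 34 − (14 + 7 + 2) gives (3,4) = 11.
From row 2, 34 − (12 + 9 + 7) gives (2,1) = 6.
Row 3 needs 34; the known cells sum to 24, so (3,1) = 10.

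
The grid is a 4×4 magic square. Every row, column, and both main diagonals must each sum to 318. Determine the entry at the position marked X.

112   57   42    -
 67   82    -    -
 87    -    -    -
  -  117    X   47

Row 1: 112 + 57 + 42 + ? = 318, so (1,4) = 107.
Column 1 must total 318; the given cells sum to 266, so (4,1) = 52.
Column 2 must total 318; the given cells sum to 256, so (3,2) = 62.
The remaining cell in main diagonal is (3,3) = 318 − 241 = 77.
From anti-diagonal, 318 − (107 + 62 + 52) gives (2,3) = 97.
Row 2 must total 318; the given cells sum to 246, so (2,4) = 72.
Row 3: 87 + 62 + 77 + ? = 318, so (3,4) = 92.
Row 4 needs 318; the known cells sum to 216, so (4,3) = 102.

102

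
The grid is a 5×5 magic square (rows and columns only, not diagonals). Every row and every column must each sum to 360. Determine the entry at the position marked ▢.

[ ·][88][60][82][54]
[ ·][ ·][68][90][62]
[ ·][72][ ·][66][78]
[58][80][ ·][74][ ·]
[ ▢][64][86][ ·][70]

The remaining cell in row 1 is (1,1) = 360 − 284 = 76.
Using column 2: 88 + 72 + 80 + 64 + ? → (2,2) = 360 − 304 = 56.
From column 4, 360 − (82 + 90 + 66 + 74) gives (5,4) = 48.
Column 5 needs 360; the known cells sum to 264, so (4,5) = 96.
Row 2 must total 360; the given cells sum to 276, so (2,1) = 84.
From row 4, 360 − (58 + 80 + 74 + 96) gives (4,3) = 52.
From row 5, 360 − (64 + 86 + 48 + 70) gives (5,1) = 92.

92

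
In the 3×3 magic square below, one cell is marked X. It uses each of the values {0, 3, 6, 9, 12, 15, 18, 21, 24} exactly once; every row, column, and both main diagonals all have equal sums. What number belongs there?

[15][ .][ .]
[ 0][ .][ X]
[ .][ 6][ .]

24

The 9 entries sum to 108, so each line sums to 108/3 = 36.
Column 1 must total 36; the given cells sum to 15, so (3,1) = 21.
The remaining cell in row 3 is (3,3) = 36 − 27 = 9.
The remaining cell in main diagonal is (2,2) = 36 − 24 = 12.
Anti-diagonal: 12 + 21 + ? = 36, so (1,3) = 3.
Row 1: 15 + 3 + ? = 36, so (1,2) = 18.
The remaining cell in row 2 is (2,3) = 36 − 12 = 24.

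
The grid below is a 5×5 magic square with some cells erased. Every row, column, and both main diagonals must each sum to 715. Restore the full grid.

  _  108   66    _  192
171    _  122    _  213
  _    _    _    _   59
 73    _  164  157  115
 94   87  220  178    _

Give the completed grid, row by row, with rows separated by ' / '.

150 108 66 199 192 / 171 129 122 80 213 / 227 185 143 101 59 / 73 206 164 157 115 / 94 87 220 178 136

The remaining cell in row 4 is (4,2) = 715 − 509 = 206.
Row 5 needs 715; the known cells sum to 579, so (5,5) = 136.
Using column 3: 66 + 122 + 164 + 220 + ? → (3,3) = 715 − 572 = 143.
Using anti-diagonal: 192 + 143 + 206 + 94 + ? → (2,4) = 715 − 635 = 80.
From row 2, 715 − (171 + 122 + 80 + 213) gives (2,2) = 129.
Using column 2: 108 + 129 + 206 + 87 + ? → (3,2) = 715 − 530 = 185.
Main diagonal needs 715; the known cells sum to 565, so (1,1) = 150.
Row 1 needs 715; the known cells sum to 516, so (1,4) = 199.
Column 1 needs 715; the known cells sum to 488, so (3,1) = 227.
Column 4: 199 + 80 + 157 + 178 + ? = 715, so (3,4) = 101.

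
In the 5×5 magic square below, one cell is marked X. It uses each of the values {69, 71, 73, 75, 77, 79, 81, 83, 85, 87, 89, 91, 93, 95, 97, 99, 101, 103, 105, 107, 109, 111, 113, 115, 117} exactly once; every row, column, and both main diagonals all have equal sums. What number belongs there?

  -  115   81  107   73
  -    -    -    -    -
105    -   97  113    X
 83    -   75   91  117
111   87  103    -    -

The 25 entries sum to 2325, so each line sums to 2325/5 = 465.
Row 1 must total 465; the given cells sum to 376, so (1,1) = 89.
The remaining cell in row 4 is (4,2) = 465 − 366 = 99.
The remaining cell in column 1 is (2,1) = 465 − 388 = 77.
From column 3, 465 − (81 + 97 + 75 + 103) gives (2,3) = 109.
Using anti-diagonal: 73 + 97 + 99 + 111 + ? → (2,4) = 465 − 380 = 85.
Column 4: 107 + 85 + 113 + 91 + ? = 465, so (5,4) = 69.
From row 5, 465 − (111 + 87 + 103 + 69) gives (5,5) = 95.
Main diagonal must total 465; the given cells sum to 372, so (2,2) = 93.
From row 2, 465 − (77 + 93 + 109 + 85) gives (2,5) = 101.
Column 2 needs 465; the known cells sum to 394, so (3,2) = 71.
Column 5 needs 465; the known cells sum to 386, so (3,5) = 79.

79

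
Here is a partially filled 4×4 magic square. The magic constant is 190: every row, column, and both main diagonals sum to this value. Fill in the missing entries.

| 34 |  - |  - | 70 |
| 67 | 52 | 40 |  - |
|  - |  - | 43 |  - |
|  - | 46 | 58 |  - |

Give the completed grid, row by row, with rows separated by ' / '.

34 37 49 70 / 67 52 40 31 / 64 55 43 28 / 25 46 58 61

Row 2 needs 190; the known cells sum to 159, so (2,4) = 31.
Column 3 must total 190; the given cells sum to 141, so (1,3) = 49.
Using main diagonal: 34 + 52 + 43 + ? → (4,4) = 190 − 129 = 61.
The remaining cell in row 1 is (1,2) = 190 − 153 = 37.
Row 4: 46 + 58 + 61 + ? = 190, so (4,1) = 25.
Column 1: 34 + 67 + 25 + ? = 190, so (3,1) = 64.
Column 2 needs 190; the known cells sum to 135, so (3,2) = 55.
The remaining cell in column 4 is (3,4) = 190 − 162 = 28.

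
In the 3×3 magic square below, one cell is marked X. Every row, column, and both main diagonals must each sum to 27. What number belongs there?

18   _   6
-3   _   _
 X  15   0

12

From row 1, 27 − (18 + 6) gives (1,2) = 3.
Row 3 needs 27; the known cells sum to 15, so (3,1) = 12.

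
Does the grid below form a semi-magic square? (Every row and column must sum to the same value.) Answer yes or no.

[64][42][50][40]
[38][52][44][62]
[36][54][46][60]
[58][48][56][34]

Yes

Row 1: 64 + 42 + 50 + 40 = 196.
Row 2: 38 + 52 + 44 + 62 = 196.
Row 3: 36 + 54 + 46 + 60 = 196.
Row 4: 58 + 48 + 56 + 34 = 196.
Column 1: 64 + 38 + 36 + 58 = 196.
Column 2: 42 + 52 + 54 + 48 = 196.
Column 3: 50 + 44 + 46 + 56 = 196.
Column 4: 40 + 62 + 60 + 34 = 196.
All lines sum to 196.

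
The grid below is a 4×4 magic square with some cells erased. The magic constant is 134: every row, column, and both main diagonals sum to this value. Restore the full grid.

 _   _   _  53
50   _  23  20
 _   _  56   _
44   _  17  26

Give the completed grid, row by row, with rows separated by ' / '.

Row 2: 50 + 23 + 20 + ? = 134, so (2,2) = 41.
Row 4 needs 134; the known cells sum to 87, so (4,2) = 47.
The remaining cell in column 3 is (1,3) = 134 − 96 = 38.
The remaining cell in column 4 is (3,4) = 134 − 99 = 35.
Main diagonal needs 134; the known cells sum to 123, so (1,1) = 11.
Anti-diagonal needs 134; the known cells sum to 120, so (3,2) = 14.
Row 1 must total 134; the given cells sum to 102, so (1,2) = 32.
The remaining cell in row 3 is (3,1) = 134 − 105 = 29.

11 32 38 53 / 50 41 23 20 / 29 14 56 35 / 44 47 17 26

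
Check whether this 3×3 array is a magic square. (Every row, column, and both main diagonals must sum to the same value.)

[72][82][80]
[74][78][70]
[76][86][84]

Row 1: 72 + 82 + 80 = 234.
Row 2: 74 + 78 + 70 = 222.
Row 3: 76 + 86 + 84 = 246.
Column 1: 72 + 74 + 76 = 222.
Column 2: 82 + 78 + 86 = 246.
Column 3: 80 + 70 + 84 = 234.
Main diagonal: 72 + 78 + 84 = 234.
Anti-diagonal: 80 + 78 + 76 = 234.

No — column 3 sums to 234 but column 2 sums to 246.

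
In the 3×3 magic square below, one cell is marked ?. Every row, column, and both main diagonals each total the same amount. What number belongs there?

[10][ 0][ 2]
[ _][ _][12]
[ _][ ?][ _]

8

Row 1 is complete and sums to 12; that is the magic constant.
Column 3 must total 12; the given cells sum to 14, so (3,3) = -2.
Main diagonal must total 12; the given cells sum to 8, so (2,2) = 4.
From anti-diagonal, 12 − (2 + 4) gives (3,1) = 6.
The remaining cell in row 2 is (2,1) = 12 − 16 = -4.
The remaining cell in row 3 is (3,2) = 12 − 4 = 8.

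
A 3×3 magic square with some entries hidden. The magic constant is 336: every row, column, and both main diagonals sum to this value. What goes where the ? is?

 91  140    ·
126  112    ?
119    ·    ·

98

Row 1 needs 336; the known cells sum to 231, so (1,3) = 105.
Row 2 needs 336; the known cells sum to 238, so (2,3) = 98.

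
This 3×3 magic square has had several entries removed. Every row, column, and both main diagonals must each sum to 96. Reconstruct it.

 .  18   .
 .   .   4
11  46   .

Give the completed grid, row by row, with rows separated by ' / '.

Row 3 needs 96; the known cells sum to 57, so (3,3) = 39.
Column 2: 18 + 46 + ? = 96, so (2,2) = 32.
Column 3 needs 96; the known cells sum to 43, so (1,3) = 53.
Main diagonal needs 96; the known cells sum to 71, so (1,1) = 25.
The remaining cell in row 2 is (2,1) = 96 − 36 = 60.

25 18 53 / 60 32 4 / 11 46 39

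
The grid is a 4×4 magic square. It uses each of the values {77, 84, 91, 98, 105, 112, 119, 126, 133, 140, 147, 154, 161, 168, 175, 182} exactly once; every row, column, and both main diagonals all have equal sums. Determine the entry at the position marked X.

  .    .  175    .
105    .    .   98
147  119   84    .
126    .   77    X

161

The 16 entries sum to 2072, so each line sums to 2072/4 = 518.
The remaining cell in row 3 is (3,4) = 518 − 350 = 168.
The remaining cell in column 1 is (1,1) = 518 − 378 = 140.
From column 3, 518 − (175 + 84 + 77) gives (2,3) = 182.
Using anti-diagonal: 182 + 119 + 126 + ? → (1,4) = 518 − 427 = 91.
Row 1 needs 518; the known cells sum to 406, so (1,2) = 112.
Row 2 must total 518; the given cells sum to 385, so (2,2) = 133.
Column 2 must total 518; the given cells sum to 364, so (4,2) = 154.
Using column 4: 91 + 98 + 168 + ? → (4,4) = 518 − 357 = 161.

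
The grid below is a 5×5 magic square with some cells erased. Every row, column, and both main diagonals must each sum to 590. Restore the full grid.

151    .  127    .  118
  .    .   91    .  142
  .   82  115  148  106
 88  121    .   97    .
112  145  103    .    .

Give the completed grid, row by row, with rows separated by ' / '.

Row 3: 82 + 115 + 148 + 106 + ? = 590, so (3,1) = 139.
From column 1, 590 − (151 + 139 + 88 + 112) gives (2,1) = 100.
From column 3, 590 − (127 + 91 + 115 + 103) gives (4,3) = 154.
Anti-diagonal needs 590; the known cells sum to 466, so (2,4) = 124.
Row 2 needs 590; the known cells sum to 457, so (2,2) = 133.
Using row 4: 88 + 121 + 154 + 97 + ? → (4,5) = 590 − 460 = 130.
Column 2: 133 + 82 + 121 + 145 + ? = 590, so (1,2) = 109.
Column 5: 118 + 142 + 106 + 130 + ? = 590, so (5,5) = 94.
From row 1, 590 − (151 + 109 + 127 + 118) gives (1,4) = 85.
From row 5, 590 − (112 + 145 + 103 + 94) gives (5,4) = 136.

151 109 127 85 118 / 100 133 91 124 142 / 139 82 115 148 106 / 88 121 154 97 130 / 112 145 103 136 94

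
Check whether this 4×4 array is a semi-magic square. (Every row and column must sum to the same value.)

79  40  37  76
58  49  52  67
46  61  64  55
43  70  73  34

No — column 3 sums to 226 but column 2 sums to 220.

Row 1: 79 + 40 + 37 + 76 = 232.
Row 2: 58 + 49 + 52 + 67 = 226.
Row 3: 46 + 61 + 64 + 55 = 226.
Row 4: 43 + 70 + 73 + 34 = 220.
Column 1: 79 + 58 + 46 + 43 = 226.
Column 2: 40 + 49 + 61 + 70 = 220.
Column 3: 37 + 52 + 64 + 73 = 226.
Column 4: 76 + 67 + 55 + 34 = 232.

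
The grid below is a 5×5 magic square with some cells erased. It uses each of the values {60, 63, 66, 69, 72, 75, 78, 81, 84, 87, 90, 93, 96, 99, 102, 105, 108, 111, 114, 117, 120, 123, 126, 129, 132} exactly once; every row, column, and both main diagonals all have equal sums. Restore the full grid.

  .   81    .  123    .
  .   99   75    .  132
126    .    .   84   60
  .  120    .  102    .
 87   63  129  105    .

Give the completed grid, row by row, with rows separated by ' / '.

The 25 entries sum to 2400, so each line sums to 2400/5 = 480.
Row 5 must total 480; the given cells sum to 384, so (5,5) = 96.
Column 2 needs 480; the known cells sum to 363, so (3,2) = 117.
From column 4, 480 − (123 + 84 + 102 + 105) gives (2,4) = 66.
Using row 2: 99 + 75 + 66 + 132 + ? → (2,1) = 480 − 372 = 108.
Row 3: 126 + 117 + 84 + 60 + ? = 480, so (3,3) = 93.
From main diagonal, 480 − (99 + 93 + 102 + 96) gives (1,1) = 90.
From anti-diagonal, 480 − (66 + 93 + 120 + 87) gives (1,5) = 114.
Row 1 needs 480; the known cells sum to 408, so (1,3) = 72.
From column 1, 480 − (90 + 108 + 126 + 87) gives (4,1) = 69.
From column 3, 480 − (72 + 75 + 93 + 129) gives (4,3) = 111.
Column 5: 114 + 132 + 60 + 96 + ? = 480, so (4,5) = 78.

90 81 72 123 114 / 108 99 75 66 132 / 126 117 93 84 60 / 69 120 111 102 78 / 87 63 129 105 96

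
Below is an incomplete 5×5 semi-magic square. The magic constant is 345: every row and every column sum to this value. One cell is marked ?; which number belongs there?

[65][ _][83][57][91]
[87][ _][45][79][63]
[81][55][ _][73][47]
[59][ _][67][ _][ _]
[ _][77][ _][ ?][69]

85

Using row 1: 65 + 83 + 57 + 91 + ? → (1,2) = 345 − 296 = 49.
The remaining cell in row 2 is (2,2) = 345 − 274 = 71.
Row 3 must total 345; the given cells sum to 256, so (3,3) = 89.
Column 1: 65 + 87 + 81 + 59 + ? = 345, so (5,1) = 53.
From column 2, 345 − (49 + 71 + 55 + 77) gives (4,2) = 93.
Column 3 must total 345; the given cells sum to 284, so (5,3) = 61.
Column 5 must total 345; the given cells sum to 270, so (4,5) = 75.
From row 4, 345 − (59 + 93 + 67 + 75) gives (4,4) = 51.
Using row 5: 53 + 77 + 61 + 69 + ? → (5,4) = 345 − 260 = 85.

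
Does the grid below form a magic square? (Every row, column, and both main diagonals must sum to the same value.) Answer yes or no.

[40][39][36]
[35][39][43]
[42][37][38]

Row 1: 40 + 39 + 36 = 115.
Row 2: 35 + 39 + 43 = 117.
Row 3: 42 + 37 + 38 = 117.
Column 1: 40 + 35 + 42 = 117.
Column 2: 39 + 39 + 37 = 115.
Column 3: 36 + 43 + 38 = 117.
Main diagonal: 40 + 39 + 38 = 117.
Anti-diagonal: 36 + 39 + 42 = 117.

No — column 2 sums to 115 but row 3 sums to 117.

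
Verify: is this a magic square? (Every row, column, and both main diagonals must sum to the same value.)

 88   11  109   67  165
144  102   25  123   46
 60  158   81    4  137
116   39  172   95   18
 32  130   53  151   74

Row 1: 88 + 11 + 109 + 67 + 165 = 440.
Row 2: 144 + 102 + 25 + 123 + 46 = 440.
Row 3: 60 + 158 + 81 + 4 + 137 = 440.
Row 4: 116 + 39 + 172 + 95 + 18 = 440.
Row 5: 32 + 130 + 53 + 151 + 74 = 440.
Column 1: 88 + 144 + 60 + 116 + 32 = 440.
Column 2: 11 + 102 + 158 + 39 + 130 = 440.
Column 3: 109 + 25 + 81 + 172 + 53 = 440.
Column 4: 67 + 123 + 4 + 95 + 151 = 440.
Column 5: 165 + 46 + 137 + 18 + 74 = 440.
Main diagonal: 88 + 102 + 81 + 95 + 74 = 440.
Anti-diagonal: 165 + 123 + 81 + 39 + 32 = 440.
All lines sum to 440.

Yes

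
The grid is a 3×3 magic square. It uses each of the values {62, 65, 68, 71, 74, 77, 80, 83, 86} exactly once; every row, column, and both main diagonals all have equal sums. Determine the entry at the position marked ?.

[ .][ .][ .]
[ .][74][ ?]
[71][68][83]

The 9 entries sum to 666, so each line sums to 666/3 = 222.
From column 2, 222 − (74 + 68) gives (1,2) = 80.
Using main diagonal: 74 + 83 + ? → (1,1) = 222 − 157 = 65.
From anti-diagonal, 222 − (74 + 71) gives (1,3) = 77.
Using column 1: 65 + 71 + ? → (2,1) = 222 − 136 = 86.
From column 3, 222 − (77 + 83) gives (2,3) = 62.

62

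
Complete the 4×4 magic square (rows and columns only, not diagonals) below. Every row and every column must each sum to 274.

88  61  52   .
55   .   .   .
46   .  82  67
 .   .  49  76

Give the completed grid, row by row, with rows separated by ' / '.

The remaining cell in row 1 is (1,4) = 274 − 201 = 73.
Using row 3: 46 + 82 + 67 + ? → (3,2) = 274 − 195 = 79.
Column 1 needs 274; the known cells sum to 189, so (4,1) = 85.
From column 3, 274 − (52 + 82 + 49) gives (2,3) = 91.
The remaining cell in column 4 is (2,4) = 274 − 216 = 58.
From row 2, 274 − (55 + 91 + 58) gives (2,2) = 70.
Using row 4: 85 + 49 + 76 + ? → (4,2) = 274 − 210 = 64.

88 61 52 73 / 55 70 91 58 / 46 79 82 67 / 85 64 49 76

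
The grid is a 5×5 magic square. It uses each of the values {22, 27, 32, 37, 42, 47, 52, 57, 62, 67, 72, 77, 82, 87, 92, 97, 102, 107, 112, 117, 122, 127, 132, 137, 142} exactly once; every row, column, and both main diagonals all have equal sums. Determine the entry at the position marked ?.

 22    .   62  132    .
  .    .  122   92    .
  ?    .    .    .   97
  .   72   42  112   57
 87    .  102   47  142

The 25 entries sum to 2050, so each line sums to 2050/5 = 410.
The remaining cell in row 4 is (4,1) = 410 − 283 = 127.
Using row 5: 87 + 102 + 47 + 142 + ? → (5,2) = 410 − 378 = 32.
Column 3 must total 410; the given cells sum to 328, so (3,3) = 82.
Column 4 must total 410; the given cells sum to 383, so (3,4) = 27.
The remaining cell in main diagonal is (2,2) = 410 − 358 = 52.
Anti-diagonal: 92 + 82 + 72 + 87 + ? = 410, so (1,5) = 77.
Row 1: 22 + 62 + 132 + 77 + ? = 410, so (1,2) = 117.
Column 2 needs 410; the known cells sum to 273, so (3,2) = 137.
The remaining cell in column 5 is (2,5) = 410 − 373 = 37.
From row 2, 410 − (52 + 122 + 92 + 37) gives (2,1) = 107.
Row 3: 137 + 82 + 27 + 97 + ? = 410, so (3,1) = 67.

67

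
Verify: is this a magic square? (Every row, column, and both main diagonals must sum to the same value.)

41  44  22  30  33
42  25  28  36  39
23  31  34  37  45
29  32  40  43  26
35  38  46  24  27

Yes

Row 1: 41 + 44 + 22 + 30 + 33 = 170.
Row 2: 42 + 25 + 28 + 36 + 39 = 170.
Row 3: 23 + 31 + 34 + 37 + 45 = 170.
Row 4: 29 + 32 + 40 + 43 + 26 = 170.
Row 5: 35 + 38 + 46 + 24 + 27 = 170.
Column 1: 41 + 42 + 23 + 29 + 35 = 170.
Column 2: 44 + 25 + 31 + 32 + 38 = 170.
Column 3: 22 + 28 + 34 + 40 + 46 = 170.
Column 4: 30 + 36 + 37 + 43 + 24 = 170.
Column 5: 33 + 39 + 45 + 26 + 27 = 170.
Main diagonal: 41 + 25 + 34 + 43 + 27 = 170.
Anti-diagonal: 33 + 36 + 34 + 32 + 35 = 170.
All lines sum to 170.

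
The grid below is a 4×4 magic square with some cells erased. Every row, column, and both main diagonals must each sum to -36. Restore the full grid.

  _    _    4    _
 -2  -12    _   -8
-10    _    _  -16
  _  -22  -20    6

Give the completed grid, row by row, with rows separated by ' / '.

-24 2 4 -18 / -2 -12 -14 -8 / -10 -4 -6 -16 / 0 -22 -20 6

From row 2, -36 − (-2 + (-12) + (-8)) gives (2,3) = -14.
From row 4, -36 − (-22 + (-20) + 6) gives (4,1) = 0.
Column 1 needs -36; the known cells sum to -12, so (1,1) = -24.
Column 3: 4 + (-14) + (-20) + ? = -36, so (3,3) = -6.
The remaining cell in column 4 is (1,4) = -36 − (-18) = -18.
The remaining cell in anti-diagonal is (3,2) = -36 − (-32) = -4.
Using row 1: -24 + 4 + (-18) + ? → (1,2) = -36 − (-38) = 2.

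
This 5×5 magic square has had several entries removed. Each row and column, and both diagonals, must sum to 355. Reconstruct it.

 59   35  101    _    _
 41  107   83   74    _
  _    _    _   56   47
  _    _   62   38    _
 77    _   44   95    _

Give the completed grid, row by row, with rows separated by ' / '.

Row 2 must total 355; the given cells sum to 305, so (2,5) = 50.
Column 3 must total 355; the given cells sum to 290, so (3,3) = 65.
From column 4, 355 − (74 + 56 + 38 + 95) gives (1,4) = 92.
Using main diagonal: 59 + 107 + 65 + 38 + ? → (5,5) = 355 − 269 = 86.
Row 1 must total 355; the given cells sum to 287, so (1,5) = 68.
From row 5, 355 − (77 + 44 + 95 + 86) gives (5,2) = 53.
Column 5 must total 355; the given cells sum to 251, so (4,5) = 104.
From anti-diagonal, 355 − (68 + 74 + 65 + 77) gives (4,2) = 71.
Row 4: 71 + 62 + 38 + 104 + ? = 355, so (4,1) = 80.
Column 1 needs 355; the known cells sum to 257, so (3,1) = 98.
Column 2 needs 355; the known cells sum to 266, so (3,2) = 89.

59 35 101 92 68 / 41 107 83 74 50 / 98 89 65 56 47 / 80 71 62 38 104 / 77 53 44 95 86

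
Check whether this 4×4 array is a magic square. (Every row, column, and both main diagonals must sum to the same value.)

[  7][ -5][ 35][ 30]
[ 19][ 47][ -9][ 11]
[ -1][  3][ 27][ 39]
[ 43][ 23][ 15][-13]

No — column 4 sums to 67 but column 2 sums to 68.

Row 1: 7 + (-5) + 35 + 30 = 67.
Row 2: 19 + 47 + (-9) + 11 = 68.
Row 3: -1 + 3 + 27 + 39 = 68.
Row 4: 43 + 23 + 15 + (-13) = 68.
Column 1: 7 + 19 + (-1) + 43 = 68.
Column 2: -5 + 47 + 3 + 23 = 68.
Column 3: 35 + (-9) + 27 + 15 = 68.
Column 4: 30 + 11 + 39 + (-13) = 67.
Main diagonal: 7 + 47 + 27 + (-13) = 68.
Anti-diagonal: 30 + (-9) + 3 + 43 = 67.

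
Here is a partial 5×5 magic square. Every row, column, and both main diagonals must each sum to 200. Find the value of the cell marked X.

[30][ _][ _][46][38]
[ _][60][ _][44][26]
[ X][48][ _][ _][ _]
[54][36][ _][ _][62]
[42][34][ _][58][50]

56

Row 5 needs 200; the known cells sum to 184, so (5,3) = 16.
The remaining cell in column 2 is (1,2) = 200 − 178 = 22.
From column 5, 200 − (38 + 26 + 62 + 50) gives (3,5) = 24.
Using anti-diagonal: 38 + 44 + 36 + 42 + ? → (3,3) = 200 − 160 = 40.
From row 1, 200 − (30 + 22 + 46 + 38) gives (1,3) = 64.
Main diagonal needs 200; the known cells sum to 180, so (4,4) = 20.
Row 4: 54 + 36 + 20 + 62 + ? = 200, so (4,3) = 28.
Column 3 must total 200; the given cells sum to 148, so (2,3) = 52.
Using column 4: 46 + 44 + 20 + 58 + ? → (3,4) = 200 − 168 = 32.
Row 2: 60 + 52 + 44 + 26 + ? = 200, so (2,1) = 18.
The remaining cell in row 3 is (3,1) = 200 − 144 = 56.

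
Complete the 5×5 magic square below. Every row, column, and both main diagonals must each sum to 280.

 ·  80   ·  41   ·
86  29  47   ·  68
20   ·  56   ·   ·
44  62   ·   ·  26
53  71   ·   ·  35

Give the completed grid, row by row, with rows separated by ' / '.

Row 2 needs 280; the known cells sum to 230, so (2,4) = 50.
Column 1 must total 280; the given cells sum to 203, so (1,1) = 77.
From column 2, 280 − (80 + 29 + 62 + 71) gives (3,2) = 38.
Main diagonal: 77 + 29 + 56 + 35 + ? = 280, so (4,4) = 83.
Anti-diagonal must total 280; the given cells sum to 221, so (1,5) = 59.
Using row 1: 77 + 80 + 41 + 59 + ? → (1,3) = 280 − 257 = 23.
Row 4: 44 + 62 + 83 + 26 + ? = 280, so (4,3) = 65.
Column 3 must total 280; the given cells sum to 191, so (5,3) = 89.
Using column 5: 59 + 68 + 26 + 35 + ? → (3,5) = 280 − 188 = 92.
Row 3 needs 280; the known cells sum to 206, so (3,4) = 74.
Row 5 needs 280; the known cells sum to 248, so (5,4) = 32.

77 80 23 41 59 / 86 29 47 50 68 / 20 38 56 74 92 / 44 62 65 83 26 / 53 71 89 32 35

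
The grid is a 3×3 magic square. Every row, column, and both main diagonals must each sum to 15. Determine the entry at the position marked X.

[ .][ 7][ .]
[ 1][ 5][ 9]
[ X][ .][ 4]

Column 2: 7 + 5 + ? = 15, so (3,2) = 3.
Column 3 needs 15; the known cells sum to 13, so (1,3) = 2.
Main diagonal: 5 + 4 + ? = 15, so (1,1) = 6.
Using anti-diagonal: 2 + 5 + ? → (3,1) = 15 − 7 = 8.

8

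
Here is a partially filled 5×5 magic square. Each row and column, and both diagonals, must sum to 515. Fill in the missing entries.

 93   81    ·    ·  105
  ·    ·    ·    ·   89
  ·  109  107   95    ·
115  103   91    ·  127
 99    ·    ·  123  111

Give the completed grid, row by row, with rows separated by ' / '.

Using row 4: 115 + 103 + 91 + 127 + ? → (4,4) = 515 − 436 = 79.
The remaining cell in column 5 is (3,5) = 515 − 432 = 83.
Using main diagonal: 93 + 107 + 79 + 111 + ? → (2,2) = 515 − 390 = 125.
The remaining cell in anti-diagonal is (2,4) = 515 − 414 = 101.
Row 3: 109 + 107 + 95 + 83 + ? = 515, so (3,1) = 121.
Using column 1: 93 + 121 + 115 + 99 + ? → (2,1) = 515 − 428 = 87.
Using column 2: 81 + 125 + 109 + 103 + ? → (5,2) = 515 − 418 = 97.
The remaining cell in column 4 is (1,4) = 515 − 398 = 117.
From row 1, 515 − (93 + 81 + 117 + 105) gives (1,3) = 119.
Row 2 needs 515; the known cells sum to 402, so (2,3) = 113.
Row 5 must total 515; the given cells sum to 430, so (5,3) = 85.

93 81 119 117 105 / 87 125 113 101 89 / 121 109 107 95 83 / 115 103 91 79 127 / 99 97 85 123 111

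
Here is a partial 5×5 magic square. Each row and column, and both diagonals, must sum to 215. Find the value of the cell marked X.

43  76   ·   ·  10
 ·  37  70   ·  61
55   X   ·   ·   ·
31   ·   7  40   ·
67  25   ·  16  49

13

Row 5 must total 215; the given cells sum to 157, so (5,3) = 58.
From column 1, 215 − (43 + 55 + 31 + 67) gives (2,1) = 19.
From main diagonal, 215 − (43 + 37 + 40 + 49) gives (3,3) = 46.
The remaining cell in row 2 is (2,4) = 215 − 187 = 28.
Column 3 must total 215; the given cells sum to 181, so (1,3) = 34.
Anti-diagonal must total 215; the given cells sum to 151, so (4,2) = 64.
Row 1 needs 215; the known cells sum to 163, so (1,4) = 52.
From row 4, 215 − (31 + 64 + 7 + 40) gives (4,5) = 73.
The remaining cell in column 2 is (3,2) = 215 − 202 = 13.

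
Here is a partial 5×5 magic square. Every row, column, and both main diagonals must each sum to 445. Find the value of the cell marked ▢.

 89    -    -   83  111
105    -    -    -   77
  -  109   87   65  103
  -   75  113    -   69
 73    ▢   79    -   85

Row 3 must total 445; the given cells sum to 364, so (3,1) = 81.
Column 1: 89 + 105 + 81 + 73 + ? = 445, so (4,1) = 97.
Anti-diagonal needs 445; the known cells sum to 346, so (2,4) = 99.
Using row 4: 97 + 75 + 113 + 69 + ? → (4,4) = 445 − 354 = 91.
Column 4 needs 445; the known cells sum to 338, so (5,4) = 107.
The remaining cell in main diagonal is (2,2) = 445 − 352 = 93.
Using row 2: 105 + 93 + 99 + 77 + ? → (2,3) = 445 − 374 = 71.
From row 5, 445 − (73 + 79 + 107 + 85) gives (5,2) = 101.

101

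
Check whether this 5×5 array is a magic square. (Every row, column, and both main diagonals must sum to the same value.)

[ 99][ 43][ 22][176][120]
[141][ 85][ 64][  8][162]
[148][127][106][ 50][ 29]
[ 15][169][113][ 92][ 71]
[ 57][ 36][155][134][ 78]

Row 1: 99 + 43 + 22 + 176 + 120 = 460.
Row 2: 141 + 85 + 64 + 8 + 162 = 460.
Row 3: 148 + 127 + 106 + 50 + 29 = 460.
Row 4: 15 + 169 + 113 + 92 + 71 = 460.
Row 5: 57 + 36 + 155 + 134 + 78 = 460.
Column 1: 99 + 141 + 148 + 15 + 57 = 460.
Column 2: 43 + 85 + 127 + 169 + 36 = 460.
Column 3: 22 + 64 + 106 + 113 + 155 = 460.
Column 4: 176 + 8 + 50 + 92 + 134 = 460.
Column 5: 120 + 162 + 29 + 71 + 78 = 460.
Main diagonal: 99 + 85 + 106 + 92 + 78 = 460.
Anti-diagonal: 120 + 8 + 106 + 169 + 57 = 460.
All lines sum to 460.

Yes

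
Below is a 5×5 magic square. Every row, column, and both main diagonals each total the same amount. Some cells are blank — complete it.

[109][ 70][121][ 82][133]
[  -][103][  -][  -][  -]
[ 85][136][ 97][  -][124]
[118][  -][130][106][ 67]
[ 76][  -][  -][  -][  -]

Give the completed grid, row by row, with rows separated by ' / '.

Row 1 is already complete: 109 + 70 + 121 + 82 + 133 = 515, so that is the magic constant.
From row 3, 515 − (85 + 136 + 97 + 124) gives (3,4) = 73.
Row 4 must total 515; the given cells sum to 421, so (4,2) = 94.
From column 1, 515 − (109 + 85 + 118 + 76) gives (2,1) = 127.
Column 2: 70 + 103 + 136 + 94 + ? = 515, so (5,2) = 112.
Main diagonal needs 515; the known cells sum to 415, so (5,5) = 100.
Anti-diagonal needs 515; the known cells sum to 400, so (2,4) = 115.
Column 4 must total 515; the given cells sum to 376, so (5,4) = 139.
Using column 5: 133 + 124 + 67 + 100 + ? → (2,5) = 515 − 424 = 91.
Row 2: 127 + 103 + 115 + 91 + ? = 515, so (2,3) = 79.
Row 5: 76 + 112 + 139 + 100 + ? = 515, so (5,3) = 88.

109 70 121 82 133 / 127 103 79 115 91 / 85 136 97 73 124 / 118 94 130 106 67 / 76 112 88 139 100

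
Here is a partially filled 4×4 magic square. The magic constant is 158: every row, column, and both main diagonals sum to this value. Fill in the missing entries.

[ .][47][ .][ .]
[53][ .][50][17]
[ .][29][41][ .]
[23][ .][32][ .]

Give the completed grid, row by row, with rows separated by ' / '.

20 47 35 56 / 53 38 50 17 / 62 29 41 26 / 23 44 32 59

From row 2, 158 − (53 + 50 + 17) gives (2,2) = 38.
Using column 2: 47 + 38 + 29 + ? → (4,2) = 158 − 114 = 44.
From column 3, 158 − (50 + 41 + 32) gives (1,3) = 35.
From anti-diagonal, 158 − (50 + 29 + 23) gives (1,4) = 56.
Row 1 needs 158; the known cells sum to 138, so (1,1) = 20.
Row 4 needs 158; the known cells sum to 99, so (4,4) = 59.
From column 1, 158 − (20 + 53 + 23) gives (3,1) = 62.
Column 4: 56 + 17 + 59 + ? = 158, so (3,4) = 26.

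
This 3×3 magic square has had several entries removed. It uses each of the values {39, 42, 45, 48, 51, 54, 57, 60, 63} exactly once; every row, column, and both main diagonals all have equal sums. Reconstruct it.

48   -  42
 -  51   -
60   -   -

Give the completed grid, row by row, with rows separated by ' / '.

The 9 entries sum to 459, so each line sums to 459/3 = 153.
Using row 1: 48 + 42 + ? → (1,2) = 153 − 90 = 63.
Column 1: 48 + 60 + ? = 153, so (2,1) = 45.
Column 2 needs 153; the known cells sum to 114, so (3,2) = 39.
The remaining cell in main diagonal is (3,3) = 153 − 99 = 54.
Row 2: 45 + 51 + ? = 153, so (2,3) = 57.

48 63 42 / 45 51 57 / 60 39 54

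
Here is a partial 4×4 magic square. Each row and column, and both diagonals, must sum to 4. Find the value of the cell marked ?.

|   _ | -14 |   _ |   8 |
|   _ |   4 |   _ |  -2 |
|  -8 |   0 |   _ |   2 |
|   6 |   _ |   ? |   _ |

-12

From row 3, 4 − (-8 + 0 + 2) gives (3,3) = 10.
The remaining cell in column 2 is (4,2) = 4 − (-10) = 14.
Column 4: 8 + (-2) + 2 + ? = 4, so (4,4) = -4.
Main diagonal: 4 + 10 + (-4) + ? = 4, so (1,1) = -6.
The remaining cell in anti-diagonal is (2,3) = 4 − 14 = -10.
Row 1 must total 4; the given cells sum to -12, so (1,3) = 16.
From row 2, 4 − (4 + (-10) + (-2)) gives (2,1) = 12.
Using row 4: 6 + 14 + (-4) + ? → (4,3) = 4 − 16 = -12.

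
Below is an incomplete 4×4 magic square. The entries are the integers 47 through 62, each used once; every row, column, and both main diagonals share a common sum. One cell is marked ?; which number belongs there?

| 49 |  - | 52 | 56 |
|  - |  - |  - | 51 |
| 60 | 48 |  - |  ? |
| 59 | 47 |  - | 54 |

The entries are 47 through 62, which sum to 872, so each line sums to 872/4 = 218.
Row 1 needs 218; the known cells sum to 157, so (1,2) = 61.
Using row 4: 59 + 47 + 54 + ? → (4,3) = 218 − 160 = 58.
Using column 1: 49 + 60 + 59 + ? → (2,1) = 218 − 168 = 50.
Column 2 needs 218; the known cells sum to 156, so (2,2) = 62.
The remaining cell in column 4 is (3,4) = 218 − 161 = 57.

57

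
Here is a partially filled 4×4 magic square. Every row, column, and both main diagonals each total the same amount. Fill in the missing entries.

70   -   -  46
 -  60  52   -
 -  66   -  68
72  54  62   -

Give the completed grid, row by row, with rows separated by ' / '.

Anti-diagonal is already complete: 46 + 52 + 66 + 72 = 236, so that is the magic constant.
Row 4 must total 236; the given cells sum to 188, so (4,4) = 48.
From column 2, 236 − (60 + 66 + 54) gives (1,2) = 56.
Column 4: 46 + 68 + 48 + ? = 236, so (2,4) = 74.
Main diagonal: 70 + 60 + 48 + ? = 236, so (3,3) = 58.
Row 1: 70 + 56 + 46 + ? = 236, so (1,3) = 64.
Row 2 must total 236; the given cells sum to 186, so (2,1) = 50.
From row 3, 236 − (66 + 58 + 68) gives (3,1) = 44.

70 56 64 46 / 50 60 52 74 / 44 66 58 68 / 72 54 62 48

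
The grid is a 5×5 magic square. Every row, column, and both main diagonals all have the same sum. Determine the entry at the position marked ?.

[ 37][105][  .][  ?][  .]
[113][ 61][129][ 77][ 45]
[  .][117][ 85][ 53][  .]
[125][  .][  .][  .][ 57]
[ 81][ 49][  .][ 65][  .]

121

Row 2 is complete and sums to 425; that is the magic constant.
Using column 1: 37 + 113 + 125 + 81 + ? → (3,1) = 425 − 356 = 69.
The remaining cell in column 2 is (4,2) = 425 − 332 = 93.
The remaining cell in anti-diagonal is (1,5) = 425 − 336 = 89.
From row 3, 425 − (69 + 117 + 85 + 53) gives (3,5) = 101.
Column 5 needs 425; the known cells sum to 292, so (5,5) = 133.
The remaining cell in main diagonal is (4,4) = 425 − 316 = 109.
Using row 4: 125 + 93 + 109 + 57 + ? → (4,3) = 425 − 384 = 41.
Row 5 must total 425; the given cells sum to 328, so (5,3) = 97.
Column 3 must total 425; the given cells sum to 352, so (1,3) = 73.
Column 4 must total 425; the given cells sum to 304, so (1,4) = 121.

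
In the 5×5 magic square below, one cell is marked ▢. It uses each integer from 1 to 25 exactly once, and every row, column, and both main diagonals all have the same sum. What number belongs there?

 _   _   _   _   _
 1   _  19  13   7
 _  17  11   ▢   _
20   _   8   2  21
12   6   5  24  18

The entries are 1 through 25, which sum to 325, so each line sums to 325/5 = 65.
Row 2 needs 65; the known cells sum to 40, so (2,2) = 25.
Row 4: 20 + 8 + 2 + 21 + ? = 65, so (4,2) = 14.
Column 2: 25 + 17 + 14 + 6 + ? = 65, so (1,2) = 3.
Column 3 must total 65; the given cells sum to 43, so (1,3) = 22.
Using main diagonal: 25 + 11 + 2 + 18 + ? → (1,1) = 65 − 56 = 9.
From anti-diagonal, 65 − (13 + 11 + 14 + 12) gives (1,5) = 15.
Row 1 needs 65; the known cells sum to 49, so (1,4) = 16.
From column 1, 65 − (9 + 1 + 20 + 12) gives (3,1) = 23.
The remaining cell in column 4 is (3,4) = 65 − 55 = 10.

10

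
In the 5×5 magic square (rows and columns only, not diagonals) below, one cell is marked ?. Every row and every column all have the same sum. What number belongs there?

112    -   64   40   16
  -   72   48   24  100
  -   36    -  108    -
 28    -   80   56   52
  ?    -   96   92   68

44

Column 4 is complete and sums to 320; that is the magic constant.
Row 1 needs 320; the known cells sum to 232, so (1,2) = 88.
From row 2, 320 − (72 + 48 + 24 + 100) gives (2,1) = 76.
Using row 4: 28 + 80 + 56 + 52 + ? → (4,2) = 320 − 216 = 104.
Column 2 needs 320; the known cells sum to 300, so (5,2) = 20.
Column 3 needs 320; the known cells sum to 288, so (3,3) = 32.
The remaining cell in column 5 is (3,5) = 320 − 236 = 84.
Using row 3: 36 + 32 + 108 + 84 + ? → (3,1) = 320 − 260 = 60.
Row 5 must total 320; the given cells sum to 276, so (5,1) = 44.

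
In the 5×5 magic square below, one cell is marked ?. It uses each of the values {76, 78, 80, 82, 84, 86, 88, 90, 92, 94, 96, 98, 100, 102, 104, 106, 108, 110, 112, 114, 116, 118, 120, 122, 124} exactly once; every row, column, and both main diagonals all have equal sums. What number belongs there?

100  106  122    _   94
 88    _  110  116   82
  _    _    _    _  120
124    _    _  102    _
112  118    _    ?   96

90

The 25 entries sum to 2500, so each line sums to 2500/5 = 500.
Using row 1: 100 + 106 + 122 + 94 + ? → (1,4) = 500 − 422 = 78.
Row 2: 88 + 110 + 116 + 82 + ? = 500, so (2,2) = 104.
The remaining cell in column 1 is (3,1) = 500 − 424 = 76.
Column 5 must total 500; the given cells sum to 392, so (4,5) = 108.
Main diagonal must total 500; the given cells sum to 402, so (3,3) = 98.
The remaining cell in anti-diagonal is (4,2) = 500 − 420 = 80.
Row 4 needs 500; the known cells sum to 414, so (4,3) = 86.
Column 2 must total 500; the given cells sum to 408, so (3,2) = 92.
Column 3 needs 500; the known cells sum to 416, so (5,3) = 84.
Using row 3: 76 + 92 + 98 + 120 + ? → (3,4) = 500 − 386 = 114.
Row 5 needs 500; the known cells sum to 410, so (5,4) = 90.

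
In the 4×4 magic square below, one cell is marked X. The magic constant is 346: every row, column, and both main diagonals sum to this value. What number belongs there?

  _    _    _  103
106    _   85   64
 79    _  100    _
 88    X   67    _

109

Row 2: 106 + 85 + 64 + ? = 346, so (2,2) = 91.
Using column 1: 106 + 79 + 88 + ? → (1,1) = 346 − 273 = 73.
From column 3, 346 − (85 + 100 + 67) gives (1,3) = 94.
Main diagonal: 73 + 91 + 100 + ? = 346, so (4,4) = 82.
From anti-diagonal, 346 − (103 + 85 + 88) gives (3,2) = 70.
Row 1 must total 346; the given cells sum to 270, so (1,2) = 76.
From row 3, 346 − (79 + 70 + 100) gives (3,4) = 97.
Row 4 needs 346; the known cells sum to 237, so (4,2) = 109.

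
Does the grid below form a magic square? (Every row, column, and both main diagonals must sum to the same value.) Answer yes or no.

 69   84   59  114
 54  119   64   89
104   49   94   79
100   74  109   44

No — column 1 sums to 327 but row 1 sums to 326.

Row 1: 69 + 84 + 59 + 114 = 326.
Row 2: 54 + 119 + 64 + 89 = 326.
Row 3: 104 + 49 + 94 + 79 = 326.
Row 4: 100 + 74 + 109 + 44 = 327.
Column 1: 69 + 54 + 104 + 100 = 327.
Column 2: 84 + 119 + 49 + 74 = 326.
Column 3: 59 + 64 + 94 + 109 = 326.
Column 4: 114 + 89 + 79 + 44 = 326.
Main diagonal: 69 + 119 + 94 + 44 = 326.
Anti-diagonal: 114 + 64 + 49 + 100 = 327.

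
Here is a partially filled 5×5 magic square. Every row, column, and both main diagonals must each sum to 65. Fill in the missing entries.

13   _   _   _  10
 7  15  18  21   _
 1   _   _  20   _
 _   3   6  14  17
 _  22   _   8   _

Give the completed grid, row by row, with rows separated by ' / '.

13 16 24 2 10 / 7 15 18 21 4 / 1 9 12 20 23 / 25 3 6 14 17 / 19 22 5 8 11

Using row 2: 7 + 15 + 18 + 21 + ? → (2,5) = 65 − 61 = 4.
Row 4 needs 65; the known cells sum to 40, so (4,1) = 25.
Using column 1: 13 + 7 + 1 + 25 + ? → (5,1) = 65 − 46 = 19.
The remaining cell in column 4 is (1,4) = 65 − 63 = 2.
Anti-diagonal must total 65; the given cells sum to 53, so (3,3) = 12.
Main diagonal must total 65; the given cells sum to 54, so (5,5) = 11.
From row 5, 65 − (19 + 22 + 8 + 11) gives (5,3) = 5.
From column 3, 65 − (18 + 12 + 6 + 5) gives (1,3) = 24.
Using column 5: 10 + 4 + 17 + 11 + ? → (3,5) = 65 − 42 = 23.
From row 1, 65 − (13 + 24 + 2 + 10) gives (1,2) = 16.
Row 3: 1 + 12 + 20 + 23 + ? = 65, so (3,2) = 9.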